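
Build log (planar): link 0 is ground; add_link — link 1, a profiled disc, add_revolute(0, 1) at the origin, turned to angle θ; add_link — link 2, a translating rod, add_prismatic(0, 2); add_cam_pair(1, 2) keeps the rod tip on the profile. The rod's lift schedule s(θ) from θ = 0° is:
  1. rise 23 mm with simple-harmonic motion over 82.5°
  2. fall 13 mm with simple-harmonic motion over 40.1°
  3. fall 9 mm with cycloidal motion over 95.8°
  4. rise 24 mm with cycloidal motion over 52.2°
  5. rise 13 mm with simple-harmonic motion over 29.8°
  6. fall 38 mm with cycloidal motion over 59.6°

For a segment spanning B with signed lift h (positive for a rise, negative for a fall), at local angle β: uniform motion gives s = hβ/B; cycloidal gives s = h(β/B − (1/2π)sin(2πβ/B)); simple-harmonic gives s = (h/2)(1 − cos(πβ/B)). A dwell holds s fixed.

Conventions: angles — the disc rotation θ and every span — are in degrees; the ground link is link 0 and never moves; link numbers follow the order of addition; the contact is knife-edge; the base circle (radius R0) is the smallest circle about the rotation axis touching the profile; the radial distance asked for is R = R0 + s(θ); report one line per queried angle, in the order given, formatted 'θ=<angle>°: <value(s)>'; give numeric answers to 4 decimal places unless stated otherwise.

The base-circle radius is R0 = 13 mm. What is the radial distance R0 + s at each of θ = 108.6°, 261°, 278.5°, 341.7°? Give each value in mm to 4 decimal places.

seg 1 [0°–82.5°] simple-harmonic, h=23: full span → s += 23 → s = 23.0000
seg 2 [82.5°–122.6°] simple-harmonic, h=-13: θ=108.6° here. β=26.1, B=40.1. -13/2·(1 − cos(π·0.6509)) = -9.4668 → s = 13.5332
seg 2 [82.5°–122.6°] simple-harmonic, h=-13: full span → s += -13 → s = 10.0000
seg 3 [122.6°–218.4°] cycloidal, h=-9: full span → s += -9 → s = 1.0000
seg 4 [218.4°–270.6°] cycloidal, h=24: θ=261° here. β=42.6, B=52.2. 24·(0.8161 − sin(2π·0.8161)/(2π)) = 23.0813 → s = 24.0813
seg 4 [218.4°–270.6°] cycloidal, h=24: full span → s += 24 → s = 25.0000
seg 5 [270.6°–300.4°] simple-harmonic, h=13: θ=278.5° here. β=7.9, B=29.8. 13/2·(1 − cos(π·0.2651)) = 2.1269 → s = 27.1269
seg 5 [270.6°–300.4°] simple-harmonic, h=13: full span → s += 13 → s = 38.0000
seg 6 [300.4°–360°] cycloidal, h=-38: θ=341.7° here. β=41.3, B=59.6. -38·(0.6930 − sin(2π·0.6930)/(2π)) = -31.9957 → s = 6.0043
θ=108.6°: R = R0 + s = 13 + 13.5332 = 26.5332
θ=261°: R = R0 + s = 13 + 24.0813 = 37.0813
θ=278.5°: R = R0 + s = 13 + 27.1269 = 40.1269
θ=341.7°: R = R0 + s = 13 + 6.0043 = 19.0043

θ=108.6°: 26.5332
θ=261°: 37.0813
θ=278.5°: 40.1269
θ=341.7°: 19.0043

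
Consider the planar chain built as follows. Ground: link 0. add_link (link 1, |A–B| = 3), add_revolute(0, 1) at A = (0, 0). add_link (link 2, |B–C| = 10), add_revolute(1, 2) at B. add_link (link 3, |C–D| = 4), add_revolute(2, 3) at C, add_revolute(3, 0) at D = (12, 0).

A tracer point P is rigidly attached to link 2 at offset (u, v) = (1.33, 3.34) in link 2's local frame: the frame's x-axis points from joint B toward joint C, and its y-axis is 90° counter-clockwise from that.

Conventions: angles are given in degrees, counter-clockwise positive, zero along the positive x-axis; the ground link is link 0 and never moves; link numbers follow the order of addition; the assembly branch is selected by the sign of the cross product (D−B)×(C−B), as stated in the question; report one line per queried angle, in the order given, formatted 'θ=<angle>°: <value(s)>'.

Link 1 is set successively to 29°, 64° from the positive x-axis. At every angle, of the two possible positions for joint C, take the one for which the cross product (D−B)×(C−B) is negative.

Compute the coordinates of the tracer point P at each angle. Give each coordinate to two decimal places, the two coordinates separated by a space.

A=(0,0), D=(12.00,0)
θ=29°: B = A + 3.00·(cos29°, sin29°) = (2.6239, 1.4544)
θ=29°: |BD| = 9.4883
θ=29°: circle(B,10.00) ∩ circle(D,4.00): a=9.1707, h=3.9874
θ=29°:   candidates: C₊=(12.2973,3.9889) cross=37.833; C₋=(11.0749,-3.8916) cross=-37.833
θ=29°:   branch - wants cross < 0 → take C=(11.0749,-3.8916) (cross=-37.833)
θ=29°: ex = (C−B)/|BC| = (0.8451,-0.5346); ey = (0.5346,0.8451)
θ=29°: P = B + 1.33·ex + 3.34·ey = (5.5334,3.5661)
θ=64°: B = A + 3.00·(cos64°, sin64°) = (1.3151, 2.6964)
θ=64°: |BD| = 11.0199
θ=64°: circle(B,10.00) ∩ circle(D,4.00): a=9.3212, h=3.6214
θ=64°:   candidates: C₊=(11.2391,3.9270) cross=39.908; C₋=(9.4669,-3.0957) cross=-39.908
θ=64°:   branch - wants cross < 0 → take C=(9.4669,-3.0957) (cross=-39.908)
θ=64°: ex = (C−B)/|BC| = (0.8152,-0.5792); ey = (0.5792,0.8152)
θ=64°: P = B + 1.33·ex + 3.34·ey = (4.3339,4.6487)

θ=29°: 5.53 3.57
θ=64°: 4.33 4.65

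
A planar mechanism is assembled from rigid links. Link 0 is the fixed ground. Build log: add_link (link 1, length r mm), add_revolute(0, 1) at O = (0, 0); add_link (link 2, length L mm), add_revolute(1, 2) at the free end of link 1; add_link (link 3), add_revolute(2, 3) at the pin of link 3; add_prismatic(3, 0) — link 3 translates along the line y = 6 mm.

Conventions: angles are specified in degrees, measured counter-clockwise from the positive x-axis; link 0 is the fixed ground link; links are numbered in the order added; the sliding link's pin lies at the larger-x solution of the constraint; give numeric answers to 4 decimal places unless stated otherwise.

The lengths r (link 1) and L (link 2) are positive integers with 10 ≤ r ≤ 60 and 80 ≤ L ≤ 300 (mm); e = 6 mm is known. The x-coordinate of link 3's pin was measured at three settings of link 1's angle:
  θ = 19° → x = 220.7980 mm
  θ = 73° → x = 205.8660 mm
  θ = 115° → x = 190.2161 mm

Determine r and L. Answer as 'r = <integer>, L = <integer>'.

constraint per measurement: (x − r cos θ)² + (r sin θ − e)² = L²
subtracting the θ₁ and θ₂ equations cancels the r² and L² terms:
r = (x₁² − x₂²) / (2[(x₁cos θ₁ + e sin θ₁) − (x₂cos θ₂ + e sin θ₂)]) = 21.9999 → r = 22
L² = (x₁ − r cos θ₁)² + (r sin θ₁ − e)² = 39999.9880 → L = 200.0000 → L = 200
check at θ₃=115°: x = 190.2161 (printed 190.2161) ✓

r = 22, L = 200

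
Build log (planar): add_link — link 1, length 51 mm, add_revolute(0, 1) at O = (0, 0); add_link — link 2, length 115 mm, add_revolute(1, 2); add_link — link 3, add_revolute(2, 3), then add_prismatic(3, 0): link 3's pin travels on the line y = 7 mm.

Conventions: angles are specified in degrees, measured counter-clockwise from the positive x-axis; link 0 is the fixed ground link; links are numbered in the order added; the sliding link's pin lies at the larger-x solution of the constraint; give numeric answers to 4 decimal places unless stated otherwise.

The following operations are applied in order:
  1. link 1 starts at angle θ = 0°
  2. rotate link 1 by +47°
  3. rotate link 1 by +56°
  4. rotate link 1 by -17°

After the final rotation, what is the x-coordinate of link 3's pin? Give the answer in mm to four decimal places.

geometry: r = 51 mm, L = 115 mm, e = 7 mm; θ starts at 0°
rotate link 1 by +47°: θ ← 0° +47° = 47°
rotate link 1 by +56°: θ ← 47° +56° = 103°
rotate link 1 by -17°: θ ← 103° -17° = 86°
crank pin P = (r cos θ, r sin θ) = (3.557580, 50.875767)
h = r sin θ − e = 50.875767 − 7 = 43.875767
x = r cos θ + √(L² − h²) = 3.557580 + 106.301068 = 109.858648

109.8586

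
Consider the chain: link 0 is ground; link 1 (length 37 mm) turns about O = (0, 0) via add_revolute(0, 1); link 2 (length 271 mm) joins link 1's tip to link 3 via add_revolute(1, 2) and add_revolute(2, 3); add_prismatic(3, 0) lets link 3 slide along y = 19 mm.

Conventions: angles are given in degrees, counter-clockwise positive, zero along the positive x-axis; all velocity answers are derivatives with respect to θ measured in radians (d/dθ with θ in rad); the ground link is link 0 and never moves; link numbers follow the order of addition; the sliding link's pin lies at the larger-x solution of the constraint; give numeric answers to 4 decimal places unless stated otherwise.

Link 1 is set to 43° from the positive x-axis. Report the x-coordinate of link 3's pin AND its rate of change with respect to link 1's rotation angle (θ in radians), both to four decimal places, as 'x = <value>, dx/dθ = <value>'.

geometry: r = 37 mm, L = 271 mm, e = 19 mm
crank pin P = (r cos θ, r sin θ) = (27.060087, 25.233939)
h = r sin θ − e = 25.233939 − 19 = 6.233939
x = r cos θ + √(L² − h²) = 27.060087 + 270.928289 = 297.988376
dx/dθ = −r sin θ − h·r cos θ/√(L² − h²) (θ in radians; h = 6.233939) = -25.856580

x = 297.9884, dx/dθ = -25.8566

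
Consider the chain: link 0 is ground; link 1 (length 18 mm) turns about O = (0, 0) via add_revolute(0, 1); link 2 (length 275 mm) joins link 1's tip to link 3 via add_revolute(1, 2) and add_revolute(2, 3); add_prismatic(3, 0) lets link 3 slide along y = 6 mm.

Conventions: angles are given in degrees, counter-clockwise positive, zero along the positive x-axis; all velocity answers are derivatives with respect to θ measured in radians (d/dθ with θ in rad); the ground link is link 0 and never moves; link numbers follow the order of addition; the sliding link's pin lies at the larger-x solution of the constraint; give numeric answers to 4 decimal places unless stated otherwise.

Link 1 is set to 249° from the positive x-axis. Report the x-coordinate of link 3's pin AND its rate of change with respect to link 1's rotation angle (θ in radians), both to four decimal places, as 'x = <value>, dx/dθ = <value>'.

geometry: r = 18 mm, L = 275 mm, e = 6 mm
crank pin P = (r cos θ, r sin θ) = (-6.450623, -16.804448)
h = r sin θ − e = -16.804448 − 6 = -22.804448
x = r cos θ + √(L² − h²) = -6.450623 + 274.052836 = 267.602213
dx/dθ = −r sin θ − h·r cos θ/√(L² − h²) (θ in radians; h = -22.804448) = 16.267679

x = 267.6022, dx/dθ = 16.2677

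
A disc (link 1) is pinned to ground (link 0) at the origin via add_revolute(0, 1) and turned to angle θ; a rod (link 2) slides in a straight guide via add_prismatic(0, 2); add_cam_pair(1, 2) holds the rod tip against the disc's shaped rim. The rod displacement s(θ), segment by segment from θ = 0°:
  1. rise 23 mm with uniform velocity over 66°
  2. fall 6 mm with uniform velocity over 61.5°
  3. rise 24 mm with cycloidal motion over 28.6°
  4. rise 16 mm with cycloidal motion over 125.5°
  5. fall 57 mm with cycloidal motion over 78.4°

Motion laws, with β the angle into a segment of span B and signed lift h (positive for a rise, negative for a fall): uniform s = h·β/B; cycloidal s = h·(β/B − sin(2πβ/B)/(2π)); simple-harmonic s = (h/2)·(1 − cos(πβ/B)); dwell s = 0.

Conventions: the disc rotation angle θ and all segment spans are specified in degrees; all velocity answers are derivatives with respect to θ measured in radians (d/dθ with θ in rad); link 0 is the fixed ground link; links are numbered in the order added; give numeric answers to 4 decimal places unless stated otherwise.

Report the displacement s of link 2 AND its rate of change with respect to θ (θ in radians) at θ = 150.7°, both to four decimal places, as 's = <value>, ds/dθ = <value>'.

segment 1 (0° to 66°, uniform, h = 23) is passed completely: s = 0.0000 + (23) = 23.0000
segment 2 (66° to 127.5°, uniform, h = -6) is passed completely: s = 23.0000 + (-6) = 17.0000
θ = 150.7° falls in segment 3 (127.5° to 156.1°, cycloidal, h = 24): β = 150.7 − 127.5 = 23.2°, B = 28.6°; Δs = 24·(0.8112 − sin(2π·0.8112)/(2π)) = 23.0094; s = 17.0000 + 23.0094 = 40.0094
velocity in seg [127.5°–156.1°] (cycloidal), θ in radians: β = 23.2° = 0.4049 rad, B = 28.6° = 0.4992 rad; ds/dθ = (h/B)(1 − cos(2πβ/B)) = (24/0.4992)(1 − cos(2π·0.8112)) = 30.047387 mm/rad

s = 40.0094, ds/dθ = 30.0474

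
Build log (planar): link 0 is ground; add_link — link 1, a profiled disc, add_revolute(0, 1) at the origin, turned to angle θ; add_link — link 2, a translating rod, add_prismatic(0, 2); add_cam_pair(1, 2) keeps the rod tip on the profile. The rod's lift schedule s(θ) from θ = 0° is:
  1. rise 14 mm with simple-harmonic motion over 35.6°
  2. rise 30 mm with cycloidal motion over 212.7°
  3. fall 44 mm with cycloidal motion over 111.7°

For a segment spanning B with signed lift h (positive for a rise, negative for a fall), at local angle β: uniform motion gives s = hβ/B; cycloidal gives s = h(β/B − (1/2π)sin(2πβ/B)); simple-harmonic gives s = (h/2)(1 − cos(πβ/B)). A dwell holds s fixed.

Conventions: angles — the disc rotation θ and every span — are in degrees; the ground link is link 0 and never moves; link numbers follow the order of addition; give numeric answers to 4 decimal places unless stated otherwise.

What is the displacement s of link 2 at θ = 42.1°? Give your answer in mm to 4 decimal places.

seg 1 [0°–35.6°] simple-harmonic, h=14: full span → s += 14 → s = 14.0000
seg 2 [35.6°–248.3°] cycloidal, h=30: θ=42.1° here. β=6.5, B=212.7. 30·(0.0306 − sin(2π·0.0306)/(2π)) = 0.0056 → s = 14.0056

14.0056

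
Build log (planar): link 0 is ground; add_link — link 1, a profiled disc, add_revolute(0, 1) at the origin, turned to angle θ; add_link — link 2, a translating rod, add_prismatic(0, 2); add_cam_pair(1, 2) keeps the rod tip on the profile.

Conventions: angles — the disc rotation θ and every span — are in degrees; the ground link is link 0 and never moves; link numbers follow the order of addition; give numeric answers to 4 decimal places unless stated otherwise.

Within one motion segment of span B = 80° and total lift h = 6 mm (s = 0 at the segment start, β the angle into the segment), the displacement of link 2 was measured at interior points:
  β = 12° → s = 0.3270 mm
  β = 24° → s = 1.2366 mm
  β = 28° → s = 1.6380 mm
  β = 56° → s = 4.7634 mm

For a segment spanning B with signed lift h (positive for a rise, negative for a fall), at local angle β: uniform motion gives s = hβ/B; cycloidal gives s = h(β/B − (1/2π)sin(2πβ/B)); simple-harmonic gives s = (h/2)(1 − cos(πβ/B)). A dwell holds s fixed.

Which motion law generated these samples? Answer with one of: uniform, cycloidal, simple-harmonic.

candidates at β/B = r: uniform s = h·r (linear in β); cycloidal s = h·(r − sin(2πr)/(2π)); simple-harmonic s = (h/2)(1 − cos(πr))
β=12°: printed 0.3270 | uniform 0.9000, cycloidal 0.1274, simple-harmonic 0.3270
β=24°: printed 1.2366 | uniform 1.8000, cycloidal 0.8918, simple-harmonic 1.2366
β=28°: printed 1.6380 | uniform 2.1000, cycloidal 1.3274, simple-harmonic 1.6380
β=56°: printed 4.7634 | uniform 4.2000, cycloidal 5.1082, simple-harmonic 4.7634
only one law matches every sample → simple-harmonic

simple-harmonic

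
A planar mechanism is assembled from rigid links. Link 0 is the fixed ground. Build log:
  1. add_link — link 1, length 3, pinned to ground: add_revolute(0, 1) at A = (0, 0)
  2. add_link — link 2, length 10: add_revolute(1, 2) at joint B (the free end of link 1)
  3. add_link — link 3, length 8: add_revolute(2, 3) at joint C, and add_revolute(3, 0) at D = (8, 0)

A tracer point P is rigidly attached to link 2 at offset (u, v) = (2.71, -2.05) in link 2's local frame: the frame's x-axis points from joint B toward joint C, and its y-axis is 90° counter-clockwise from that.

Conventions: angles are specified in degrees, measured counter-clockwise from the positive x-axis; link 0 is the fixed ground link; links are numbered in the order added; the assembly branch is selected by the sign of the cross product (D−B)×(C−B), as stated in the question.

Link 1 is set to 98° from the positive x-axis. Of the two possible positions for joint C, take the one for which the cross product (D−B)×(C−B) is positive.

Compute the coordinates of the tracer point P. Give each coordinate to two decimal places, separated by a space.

A=(0,0), D=(8.00,0)
B = A + 3.00·(cos98°, sin98°) = (-0.4175, 2.9708)
|BD| = 8.9264
circle(B,10.00) ∩ circle(D,8.00): a=6.4797, h=7.6167
  candidates: C₊=(8.2277,7.9968) cross=67.989; C₋=(3.1579,-6.3682) cross=-67.989
  branch + wants cross > 0 → take C=(8.2277,7.9968) (cross=67.989)
ex = (C−B)/|BC| = (0.8645,0.5026); ey = (-0.5026,0.8645)
P = B + 2.71·ex + -2.05·ey = (2.9557,2.5606)

2.96 2.56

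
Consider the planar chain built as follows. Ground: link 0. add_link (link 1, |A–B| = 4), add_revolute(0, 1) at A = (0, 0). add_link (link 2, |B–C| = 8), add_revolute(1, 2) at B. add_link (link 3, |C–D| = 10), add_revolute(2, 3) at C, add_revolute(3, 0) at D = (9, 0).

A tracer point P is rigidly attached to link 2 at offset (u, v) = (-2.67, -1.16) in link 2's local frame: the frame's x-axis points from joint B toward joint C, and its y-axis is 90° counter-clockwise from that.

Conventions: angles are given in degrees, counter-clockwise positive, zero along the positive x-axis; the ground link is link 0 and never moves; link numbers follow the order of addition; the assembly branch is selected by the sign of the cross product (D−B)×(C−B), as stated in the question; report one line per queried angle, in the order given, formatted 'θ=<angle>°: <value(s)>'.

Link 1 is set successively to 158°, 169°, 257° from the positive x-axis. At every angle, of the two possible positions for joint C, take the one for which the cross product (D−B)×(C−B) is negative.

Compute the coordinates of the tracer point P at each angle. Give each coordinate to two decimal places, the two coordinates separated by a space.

A=(0,0), D=(9.00,0)
θ=158°: B = A + 4.00·(cos158°, sin158°) = (-3.7087, 1.4984)
θ=158°: |BD| = 12.7968
θ=158°: circle(B,8.00) ∩ circle(D,10.00): a=4.9918, h=6.2516
θ=158°:   candidates: C₊=(1.9807,7.1225) cross=80.000; C₋=(0.5167,-5.2946) cross=-80.000
θ=158°:   branch - wants cross < 0 → take C=(0.5167,-5.2946) (cross=-80.000)
θ=158°: ex = (C−B)/|BC| = (0.5282,-0.8491); ey = (0.8491,0.5282)
θ=158°: P = B + -2.67·ex + -1.16·ey = (-6.1040,3.1529)
θ=169°: B = A + 4.00·(cos169°, sin169°) = (-3.9265, 0.7632)
θ=169°: |BD| = 12.9490
θ=169°: circle(B,8.00) ∩ circle(D,10.00): a=5.0844, h=6.1764
θ=169°:   candidates: C₊=(1.5131,6.6293) cross=79.979; C₋=(0.7850,-5.7022) cross=-79.979
θ=169°:   branch - wants cross < 0 → take C=(0.7850,-5.7022) (cross=-79.979)
θ=169°: ex = (C−B)/|BC| = (0.5889,-0.8082); ey = (0.8082,0.5889)
θ=169°: P = B + -2.67·ex + -1.16·ey = (-6.4365,2.2379)
θ=257°: B = A + 4.00·(cos257°, sin257°) = (-0.8998, -3.8975)
θ=257°: |BD| = 10.6394
θ=257°: circle(B,8.00) ∩ circle(D,10.00): a=3.6279, h=7.1301
θ=257°:   candidates: C₊=(-0.1361,4.0660) cross=75.860; C₋=(5.0878,-9.2030) cross=-75.860
θ=257°:   branch - wants cross < 0 → take C=(5.0878,-9.2030) (cross=-75.860)
θ=257°: ex = (C−B)/|BC| = (0.7485,-0.6632); ey = (0.6632,0.7485)
θ=257°: P = B + -2.67·ex + -1.16·ey = (-3.6675,-2.9950)

θ=158°: -6.10 3.15
θ=169°: -6.44 2.24
θ=257°: -3.67 -2.99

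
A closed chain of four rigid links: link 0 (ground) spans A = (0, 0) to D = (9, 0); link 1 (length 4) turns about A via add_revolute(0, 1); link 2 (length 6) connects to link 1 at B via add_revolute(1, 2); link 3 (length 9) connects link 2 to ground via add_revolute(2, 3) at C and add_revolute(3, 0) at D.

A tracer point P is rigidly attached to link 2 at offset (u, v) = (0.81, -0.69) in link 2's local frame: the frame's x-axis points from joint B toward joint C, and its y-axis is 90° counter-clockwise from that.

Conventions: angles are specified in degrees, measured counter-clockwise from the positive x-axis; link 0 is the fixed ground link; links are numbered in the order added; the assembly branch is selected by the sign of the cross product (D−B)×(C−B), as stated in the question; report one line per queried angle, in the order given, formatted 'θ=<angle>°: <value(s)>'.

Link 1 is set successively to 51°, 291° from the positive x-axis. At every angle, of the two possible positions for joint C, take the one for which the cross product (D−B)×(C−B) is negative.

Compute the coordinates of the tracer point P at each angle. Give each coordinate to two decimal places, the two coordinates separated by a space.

A=(0,0), D=(9.00,0)
θ=51°: B = A + 4.00·(cos51°, sin51°) = (2.5173, 3.1086)
θ=51°: |BD| = 7.1895
θ=51°: circle(B,6.00) ∩ circle(D,9.00): a=0.4652, h=5.9819
θ=51°:   candidates: C₊=(5.5232,8.3013) cross=43.007; C₋=(0.3503,-2.4864) cross=-43.007
θ=51°:   branch - wants cross < 0 → take C=(0.3503,-2.4864) (cross=-43.007)
θ=51°: ex = (C−B)/|BC| = (-0.3612,-0.9325); ey = (0.9325,-0.3612)
θ=51°: P = B + 0.81·ex + -0.69·ey = (1.5813,2.6025)
θ=291°: B = A + 4.00·(cos291°, sin291°) = (1.4335, -3.7343)
θ=291°: |BD| = 8.4379
θ=291°: circle(B,6.00) ∩ circle(D,9.00): a=1.5524, h=5.7957
θ=291°:   candidates: C₊=(0.2606,2.1499) cross=48.903; C₋=(5.3905,-8.2445) cross=-48.903
θ=291°:   branch - wants cross < 0 → take C=(5.3905,-8.2445) (cross=-48.903)
θ=291°: ex = (C−B)/|BC| = (0.6595,-0.7517); ey = (0.7517,0.6595)
θ=291°: P = B + 0.81·ex + -0.69·ey = (1.4490,-4.7983)

θ=51°: 1.58 2.60
θ=291°: 1.45 -4.80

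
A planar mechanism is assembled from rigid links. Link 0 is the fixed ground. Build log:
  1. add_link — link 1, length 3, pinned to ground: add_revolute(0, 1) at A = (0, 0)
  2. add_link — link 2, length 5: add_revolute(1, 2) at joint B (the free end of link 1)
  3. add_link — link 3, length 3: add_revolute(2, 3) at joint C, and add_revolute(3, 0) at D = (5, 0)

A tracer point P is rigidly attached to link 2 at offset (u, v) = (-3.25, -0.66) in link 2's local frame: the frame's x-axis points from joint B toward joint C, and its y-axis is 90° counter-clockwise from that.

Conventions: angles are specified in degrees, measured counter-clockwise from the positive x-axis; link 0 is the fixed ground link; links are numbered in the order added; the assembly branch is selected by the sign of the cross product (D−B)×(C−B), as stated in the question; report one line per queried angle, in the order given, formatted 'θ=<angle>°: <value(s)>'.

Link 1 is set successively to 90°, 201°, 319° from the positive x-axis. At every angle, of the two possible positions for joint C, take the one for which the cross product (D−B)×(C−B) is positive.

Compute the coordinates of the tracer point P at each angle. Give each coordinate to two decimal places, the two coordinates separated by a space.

A=(0,0), D=(5.00,0)
θ=90°: B = A + 3.00·(cos90°, sin90°) = (0.0000, 3.0000)
θ=90°: |BD| = 5.8310
θ=90°: circle(B,5.00) ∩ circle(D,3.00): a=4.2875, h=2.5725
θ=90°:   candidates: C₊=(5.0000,3.0000) cross=15.000; C₋=(2.3529,-1.4118) cross=-15.000
θ=90°:   branch + wants cross > 0 → take C=(5.0000,3.0000) (cross=15.000)
θ=90°: ex = (C−B)/|BC| = (1.0000,0.0000); ey = (-0.0000,1.0000)
θ=90°: P = B + -3.25·ex + -0.66·ey = (-3.2500,2.3400)
θ=201°: B = A + 3.00·(cos201°, sin201°) = (-2.8007, -1.0751)
θ=201°: |BD| = 7.8745
θ=201°: circle(B,5.00) ∩ circle(D,3.00): a=4.9532, h=0.6827
θ=201°:   candidates: C₊=(2.0129,0.2774) cross=5.376; C₋=(2.1993,-1.0751) cross=-5.376
θ=201°:   branch + wants cross > 0 → take C=(2.0129,0.2774) (cross=5.376)
θ=201°: ex = (C−B)/|BC| = (0.9627,0.2705); ey = (-0.2705,0.9627)
θ=201°: P = B + -3.25·ex + -0.66·ey = (-5.7510,-2.5896)
θ=319°: B = A + 3.00·(cos319°, sin319°) = (2.2641, -1.9682)
θ=319°: |BD| = 3.3703
θ=319°: circle(B,5.00) ∩ circle(D,3.00): a=4.0588, h=2.9199
θ=319°:   candidates: C₊=(3.8538,2.7724) cross=9.841; C₋=(7.2641,-1.9682) cross=-9.841
θ=319°:   branch + wants cross > 0 → take C=(3.8538,2.7724) (cross=9.841)
θ=319°: ex = (C−B)/|BC| = (0.3179,0.9481); ey = (-0.9481,0.3179)
θ=319°: P = B + -3.25·ex + -0.66·ey = (1.8566,-5.2594)

θ=90°: -3.25 2.34
θ=201°: -5.75 -2.59
θ=319°: 1.86 -5.26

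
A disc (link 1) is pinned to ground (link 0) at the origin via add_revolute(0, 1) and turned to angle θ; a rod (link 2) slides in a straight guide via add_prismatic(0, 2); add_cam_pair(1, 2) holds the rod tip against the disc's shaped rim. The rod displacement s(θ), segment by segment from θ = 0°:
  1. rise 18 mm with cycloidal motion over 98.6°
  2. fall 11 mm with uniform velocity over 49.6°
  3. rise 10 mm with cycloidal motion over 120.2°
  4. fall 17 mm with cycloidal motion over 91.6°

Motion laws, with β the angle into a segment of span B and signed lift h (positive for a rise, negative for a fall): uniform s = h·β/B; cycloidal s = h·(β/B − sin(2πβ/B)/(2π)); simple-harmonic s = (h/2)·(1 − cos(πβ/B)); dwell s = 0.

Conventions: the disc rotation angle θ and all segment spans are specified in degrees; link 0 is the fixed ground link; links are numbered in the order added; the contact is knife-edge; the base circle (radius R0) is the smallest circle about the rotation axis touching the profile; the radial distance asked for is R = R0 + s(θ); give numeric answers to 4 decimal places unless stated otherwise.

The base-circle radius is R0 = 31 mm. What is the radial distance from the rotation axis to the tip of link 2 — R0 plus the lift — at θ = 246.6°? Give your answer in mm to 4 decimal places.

segment 1 (0° to 98.6°, cycloidal, h = 18) is passed completely: s = 0.0000 + (18) = 18.0000
segment 2 (98.6° to 148.2°, uniform, h = -11) is passed completely: s = 18.0000 + (-11) = 7.0000
θ = 246.6° falls in segment 3 (148.2° to 268.4°, cycloidal, h = 10): β = 246.6 − 148.2 = 98.4°, B = 120.2°; Δs = 10·(0.8186 − sin(2π·0.8186)/(2π)) = 9.6322; s = 7.0000 + 9.6322 = 16.6322
R = R0 + s = 31 + 16.6322 = 47.6322

47.6322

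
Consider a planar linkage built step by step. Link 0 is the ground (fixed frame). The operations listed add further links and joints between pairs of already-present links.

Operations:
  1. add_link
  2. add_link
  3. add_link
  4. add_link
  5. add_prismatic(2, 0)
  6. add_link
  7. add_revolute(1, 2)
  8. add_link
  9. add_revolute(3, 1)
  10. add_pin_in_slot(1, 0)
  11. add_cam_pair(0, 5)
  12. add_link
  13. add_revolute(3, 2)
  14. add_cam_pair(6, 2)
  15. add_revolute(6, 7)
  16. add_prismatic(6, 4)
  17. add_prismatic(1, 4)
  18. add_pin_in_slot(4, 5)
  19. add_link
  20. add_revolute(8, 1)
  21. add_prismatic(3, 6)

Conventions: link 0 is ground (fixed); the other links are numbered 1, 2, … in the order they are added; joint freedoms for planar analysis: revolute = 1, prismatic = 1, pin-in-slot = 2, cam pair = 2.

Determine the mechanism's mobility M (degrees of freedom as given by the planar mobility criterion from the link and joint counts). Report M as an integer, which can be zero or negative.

L=1 J1=0 J2=0
add link → L=2 J1=0 J2=0
add link → L=3 J1=0 J2=0
add link → L=4 J1=0 J2=0
add link → L=5 J1=0 J2=0
P@2,0 dof=1 J1 → L=5 J1=1 J2=0
add link → L=6 J1=1 J2=0
R@1,2 dof=1 J1 → L=6 J1=2 J2=0
add link → L=7 J1=2 J2=0
R@3,1 dof=1 J1 → L=7 J1=3 J2=0
PS@1,0 dof=2 J2 → L=7 J1=3 J2=1
C@0,5 dof=2 J2 → L=7 J1=3 J2=2
add link → L=8 J1=3 J2=2
R@3,2 dof=1 J1 → L=8 J1=4 J2=2
C@6,2 dof=2 J2 → L=8 J1=4 J2=3
R@6,7 dof=1 J1 → L=8 J1=5 J2=3
P@6,4 dof=1 J1 → L=8 J1=6 J2=3
P@1,4 dof=1 J1 → L=8 J1=7 J2=3
PS@4,5 dof=2 J2 → L=8 J1=7 J2=4
add link → L=9 J1=7 J2=4
R@8,1 dof=1 J1 → L=9 J1=8 J2=4
P@3,6 dof=1 J1 → L=9 J1=9 J2=4
M=3(L−1)−2J1−J2=3·8−2·9−4=2

M = 2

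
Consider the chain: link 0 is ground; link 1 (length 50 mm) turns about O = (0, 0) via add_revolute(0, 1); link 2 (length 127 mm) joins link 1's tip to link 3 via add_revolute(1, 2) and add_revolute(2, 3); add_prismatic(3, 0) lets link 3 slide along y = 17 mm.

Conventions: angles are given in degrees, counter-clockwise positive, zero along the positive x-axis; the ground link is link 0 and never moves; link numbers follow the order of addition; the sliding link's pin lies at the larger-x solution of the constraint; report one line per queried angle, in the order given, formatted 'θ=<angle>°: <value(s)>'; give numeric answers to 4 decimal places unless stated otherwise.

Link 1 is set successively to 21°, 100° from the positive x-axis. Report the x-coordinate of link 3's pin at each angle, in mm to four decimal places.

geometry: r = 50 mm, L = 127 mm, e = 17 mm
θ=21°: crank pin P = (r cos θ, r sin θ) = (46.679021, 17.918397)
θ=21°: h = r sin θ − e = 17.918397 − 17 = 0.918397
θ=21°: x = r cos θ + √(L² − h²) = 46.679021 + 126.996679 = 173.675701
θ=100°: crank pin P = (r cos θ, r sin θ) = (-8.682409, 49.240388)
θ=100°: h = r sin θ − e = 49.240388 − 17 = 32.240388
θ=100°: x = r cos θ + √(L² − h²) = -8.682409 + 122.839560 = 114.157151

θ=21°: 173.6757
θ=100°: 114.1572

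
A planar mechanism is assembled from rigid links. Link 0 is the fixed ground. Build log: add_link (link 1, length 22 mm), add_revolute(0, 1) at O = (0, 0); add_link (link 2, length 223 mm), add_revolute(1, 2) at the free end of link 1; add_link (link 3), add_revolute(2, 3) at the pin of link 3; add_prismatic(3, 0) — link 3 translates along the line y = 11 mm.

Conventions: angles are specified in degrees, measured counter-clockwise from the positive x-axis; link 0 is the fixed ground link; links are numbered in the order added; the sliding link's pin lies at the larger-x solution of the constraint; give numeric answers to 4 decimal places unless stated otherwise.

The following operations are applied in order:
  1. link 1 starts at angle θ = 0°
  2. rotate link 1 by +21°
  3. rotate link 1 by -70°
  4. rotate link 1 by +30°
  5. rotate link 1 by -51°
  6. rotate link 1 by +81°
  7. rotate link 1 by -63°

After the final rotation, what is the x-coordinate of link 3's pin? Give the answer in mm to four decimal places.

geometry: r = 22 mm, L = 223 mm, e = 11 mm; θ starts at 0°
rotate link 1 by +21°: θ ← 0° +21° = 21°
rotate link 1 by -70°: θ ← 21° -70° = -49°
rotate link 1 by +30°: θ ← -49° +30° = -19°
rotate link 1 by -51°: θ ← -19° -51° = -70°
rotate link 1 by +81°: θ ← -70° +81° = 11°
rotate link 1 by -63°: θ ← 11° -63° = -52°
crank pin P = (r cos θ, r sin θ) = (13.544552, -17.336237)
h = r sin θ − e = -17.336237 − 11 = -28.336237
x = r cos θ + √(L² − h²) = 13.544552 + 221.192355 = 234.736907

234.7369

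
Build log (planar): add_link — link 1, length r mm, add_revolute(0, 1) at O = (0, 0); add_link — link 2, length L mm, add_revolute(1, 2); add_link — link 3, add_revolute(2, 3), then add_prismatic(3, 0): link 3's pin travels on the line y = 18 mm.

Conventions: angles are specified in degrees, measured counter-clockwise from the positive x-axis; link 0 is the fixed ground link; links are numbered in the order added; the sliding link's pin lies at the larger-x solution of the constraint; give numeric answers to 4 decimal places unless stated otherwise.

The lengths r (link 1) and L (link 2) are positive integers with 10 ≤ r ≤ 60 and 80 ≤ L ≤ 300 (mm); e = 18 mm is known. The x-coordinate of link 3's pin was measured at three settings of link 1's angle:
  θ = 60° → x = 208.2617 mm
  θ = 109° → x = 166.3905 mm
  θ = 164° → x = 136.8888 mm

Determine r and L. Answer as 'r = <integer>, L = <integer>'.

constraint per measurement: (x − r cos θ)² + (r sin θ − e)² = L²
subtracting the θ₁ and θ₂ equations cancels the r² and L² terms:
r = (x₁² − x₂²) / (2[(x₁cos θ₁ + e sin θ₁) − (x₂cos θ₂ + e sin θ₂)]) = 50.0000 → r = 50
L² = (x₁ − r cos θ₁)² + (r sin θ₁ − e)² = 34225.0050 → L = 185.0000 → L = 185
check at θ₃=164°: x = 136.8888 (printed 136.8888) ✓

r = 50, L = 185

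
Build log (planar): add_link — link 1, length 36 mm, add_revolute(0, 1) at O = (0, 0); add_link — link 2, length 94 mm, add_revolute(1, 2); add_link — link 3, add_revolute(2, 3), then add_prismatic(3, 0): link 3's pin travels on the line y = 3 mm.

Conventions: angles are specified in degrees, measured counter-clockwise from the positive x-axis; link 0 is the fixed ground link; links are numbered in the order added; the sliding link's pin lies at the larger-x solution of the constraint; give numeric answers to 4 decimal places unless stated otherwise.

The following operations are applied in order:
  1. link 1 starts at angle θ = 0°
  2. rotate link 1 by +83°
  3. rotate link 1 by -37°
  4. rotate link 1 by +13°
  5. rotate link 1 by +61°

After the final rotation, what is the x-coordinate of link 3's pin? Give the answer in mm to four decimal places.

geometry: r = 36 mm, L = 94 mm, e = 3 mm; θ starts at 0°
rotate link 1 by +83°: θ ← 0° +83° = 83°
rotate link 1 by -37°: θ ← 83° -37° = 46°
rotate link 1 by +13°: θ ← 46° +13° = 59°
rotate link 1 by +61°: θ ← 59° +61° = 120°
crank pin P = (r cos θ, r sin θ) = (-18.000000, 31.176915)
h = r sin θ − e = 31.176915 − 3 = 28.176915
x = r cos θ + √(L² − h²) = -18.000000 + 89.677542 = 71.677542

71.6775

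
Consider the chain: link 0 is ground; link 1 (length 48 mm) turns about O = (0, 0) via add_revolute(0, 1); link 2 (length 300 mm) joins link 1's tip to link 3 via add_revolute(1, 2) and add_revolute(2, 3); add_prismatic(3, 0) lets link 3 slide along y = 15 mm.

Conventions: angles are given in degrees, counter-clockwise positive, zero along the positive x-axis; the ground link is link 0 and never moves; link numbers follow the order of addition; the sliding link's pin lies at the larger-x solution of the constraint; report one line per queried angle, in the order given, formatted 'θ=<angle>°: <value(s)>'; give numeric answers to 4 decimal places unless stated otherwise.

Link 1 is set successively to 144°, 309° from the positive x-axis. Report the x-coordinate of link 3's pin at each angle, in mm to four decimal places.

geometry: r = 48 mm, L = 300 mm, e = 15 mm
θ=144°: crank pin P = (r cos θ, r sin θ) = (-38.832816, 28.213692)
θ=144°: h = r sin θ − e = 28.213692 − 15 = 13.213692
θ=144°: x = r cos θ + √(L² − h²) = -38.832816 + 299.708856 = 260.876040
θ=309°: crank pin P = (r cos θ, r sin θ) = (30.207379, -37.303006)
θ=309°: h = r sin θ − e = -37.303006 − 15 = -52.303006
θ=309°: x = r cos θ + √(L² − h²) = 30.207379 + 295.405477 = 325.612855

θ=144°: 260.8760
θ=309°: 325.6129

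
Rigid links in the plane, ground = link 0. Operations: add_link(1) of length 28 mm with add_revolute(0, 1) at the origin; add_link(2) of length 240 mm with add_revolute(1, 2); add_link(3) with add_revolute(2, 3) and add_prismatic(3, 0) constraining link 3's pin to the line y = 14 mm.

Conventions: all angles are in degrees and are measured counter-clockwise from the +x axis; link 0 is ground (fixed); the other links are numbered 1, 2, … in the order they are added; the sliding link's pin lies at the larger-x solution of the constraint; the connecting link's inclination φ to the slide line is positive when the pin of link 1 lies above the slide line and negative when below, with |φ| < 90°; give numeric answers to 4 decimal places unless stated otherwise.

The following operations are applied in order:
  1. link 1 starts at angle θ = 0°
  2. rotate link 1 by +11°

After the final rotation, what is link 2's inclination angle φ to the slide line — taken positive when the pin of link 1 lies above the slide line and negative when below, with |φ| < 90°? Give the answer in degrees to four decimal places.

geometry: r = 28 mm, L = 240 mm, e = 14 mm; θ starts at 0°
rotate link 1 by +11°: θ ← 0° +11° = 11°
h = r sin θ − e = 5.342652 − 14 = -8.657348
sin φ = h / L = -8.657348 / 240 = -0.03607228
φ = arcsin(-0.03607228) = -2.067238°

-2.0672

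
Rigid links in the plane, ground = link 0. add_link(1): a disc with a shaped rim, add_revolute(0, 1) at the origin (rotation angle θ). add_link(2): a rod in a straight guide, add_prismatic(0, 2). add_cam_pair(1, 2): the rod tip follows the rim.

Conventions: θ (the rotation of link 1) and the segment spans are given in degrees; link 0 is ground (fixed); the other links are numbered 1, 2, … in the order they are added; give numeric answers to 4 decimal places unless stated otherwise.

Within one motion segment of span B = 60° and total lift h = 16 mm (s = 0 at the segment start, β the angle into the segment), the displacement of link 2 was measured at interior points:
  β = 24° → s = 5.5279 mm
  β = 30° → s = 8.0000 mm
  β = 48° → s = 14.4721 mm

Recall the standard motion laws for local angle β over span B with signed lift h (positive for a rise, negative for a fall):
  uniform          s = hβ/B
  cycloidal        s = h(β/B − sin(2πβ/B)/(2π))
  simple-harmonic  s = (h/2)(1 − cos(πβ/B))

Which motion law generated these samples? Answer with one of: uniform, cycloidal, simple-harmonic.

candidates at β/B = r: uniform s = h·r (linear in β); cycloidal s = h·(r − sin(2πr)/(2π)); simple-harmonic s = (h/2)(1 − cos(πr))
β=24°: printed 5.5279 | uniform 6.4000, cycloidal 4.9032, simple-harmonic 5.5279
β=30°: printed 8.0000 | uniform 8.0000, cycloidal 8.0000, simple-harmonic 8.0000
β=48°: printed 14.4721 | uniform 12.8000, cycloidal 15.2218, simple-harmonic 14.4721
only one law matches every sample → simple-harmonic

simple-harmonic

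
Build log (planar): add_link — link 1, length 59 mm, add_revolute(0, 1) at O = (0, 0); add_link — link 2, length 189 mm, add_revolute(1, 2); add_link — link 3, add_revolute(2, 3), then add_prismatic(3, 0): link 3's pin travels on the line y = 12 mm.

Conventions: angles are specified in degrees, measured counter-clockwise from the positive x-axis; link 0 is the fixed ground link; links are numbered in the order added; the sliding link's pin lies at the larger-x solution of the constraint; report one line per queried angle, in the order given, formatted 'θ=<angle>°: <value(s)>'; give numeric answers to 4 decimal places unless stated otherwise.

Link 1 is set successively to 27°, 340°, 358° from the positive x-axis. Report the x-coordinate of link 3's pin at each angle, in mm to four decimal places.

geometry: r = 59 mm, L = 189 mm, e = 12 mm
θ=27°: crank pin P = (r cos θ, r sin θ) = (52.569385, 26.785439)
θ=27°: h = r sin θ − e = 26.785439 − 12 = 14.785439
θ=27°: x = r cos θ + √(L² − h²) = 52.569385 + 188.420781 = 240.990166
θ=340°: crank pin P = (r cos θ, r sin θ) = (55.441865, -20.179188)
θ=340°: h = r sin θ − e = -20.179188 − 12 = -32.179188
θ=340°: x = r cos θ + √(L² − h²) = 55.441865 + 186.240436 = 241.682300
θ=358°: crank pin P = (r cos θ, r sin θ) = (58.964059, -2.059070)
θ=358°: h = r sin θ − e = -2.059070 − 12 = -14.059070
θ=358°: x = r cos θ + √(L² − h²) = 58.964059 + 188.476371 = 247.440430

θ=27°: 240.9902
θ=340°: 241.6823
θ=358°: 247.4404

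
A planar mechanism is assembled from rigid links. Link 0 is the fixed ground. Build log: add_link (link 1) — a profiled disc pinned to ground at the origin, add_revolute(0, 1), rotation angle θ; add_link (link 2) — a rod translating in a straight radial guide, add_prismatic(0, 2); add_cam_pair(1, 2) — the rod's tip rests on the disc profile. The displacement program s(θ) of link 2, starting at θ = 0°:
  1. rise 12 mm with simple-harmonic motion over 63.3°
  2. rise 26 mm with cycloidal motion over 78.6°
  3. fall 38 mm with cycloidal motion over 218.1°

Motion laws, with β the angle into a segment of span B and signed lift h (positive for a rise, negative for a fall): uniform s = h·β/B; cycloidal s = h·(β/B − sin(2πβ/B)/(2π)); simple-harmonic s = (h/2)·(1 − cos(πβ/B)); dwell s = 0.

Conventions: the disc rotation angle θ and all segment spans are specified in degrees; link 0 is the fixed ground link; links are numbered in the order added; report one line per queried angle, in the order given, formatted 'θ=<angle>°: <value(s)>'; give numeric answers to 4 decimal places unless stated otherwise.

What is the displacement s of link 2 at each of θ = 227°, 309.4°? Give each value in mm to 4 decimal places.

seg 1 [0°–63.3°] simple-harmonic, h=12: full span → s += 12 → s = 12.0000
seg 2 [63.3°–141.9°] cycloidal, h=26: full span → s += 26 → s = 38.0000
seg 3 [141.9°–360°] cycloidal, h=-38: θ=227° here. β=85.1, B=218.1. -38·(0.3902 − sin(2π·0.3902)/(2π)) = -10.9776 → s = 27.0224
seg 3 [141.9°–360°] cycloidal, h=-38: θ=309.4° here. β=167.5, B=218.1. -38·(0.7680 − sin(2π·0.7680)/(2π)) = -35.1931 → s = 2.8069

θ=227°: 27.0224
θ=309.4°: 2.8069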